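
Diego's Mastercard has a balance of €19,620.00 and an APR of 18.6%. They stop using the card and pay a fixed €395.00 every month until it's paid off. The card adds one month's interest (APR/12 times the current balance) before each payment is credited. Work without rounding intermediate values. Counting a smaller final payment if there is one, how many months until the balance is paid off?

Monthly rate r = 18.6%/12 = 1.55% = 0.0155.
Recurrence: B ← B·(1+r) − €395.00.
Month 1: interest €304.11; balance after payment €19,529.11.
Month 2: interest €302.70; balance after payment €19,436.81.
Closed form: n = −ln(1 − rB₀/P)/ln(1+r) = −ln(0.2301)/ln(1.0155) ≈ 95.522, so the balance reaches zero during payment 96.

96 payments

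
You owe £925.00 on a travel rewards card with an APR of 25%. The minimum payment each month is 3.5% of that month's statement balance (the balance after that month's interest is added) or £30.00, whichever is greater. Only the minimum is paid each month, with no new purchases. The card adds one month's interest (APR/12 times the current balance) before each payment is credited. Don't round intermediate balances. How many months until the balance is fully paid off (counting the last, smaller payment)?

49 months

Monthly rate r = 25%/12 = 2.08333% = 0.0208333.
While 3.5% of the post-interest balance exceeds £30.00, each month B ← (B·(1+r))·(1 − 0.035), i.e. B shrinks by the factor (1+r)·0.965 = 0.9851.
This holds for months 1–7. Entering month 8 the balance is £832.75; 3.5% of the post-interest balance is now below £30.00, so the flat £30.00 minimum applies from here.
From month 8 a fixed £30.00 at rate r clears £832.75 in 42 more payments. Total: 7 + 42 = 49 months.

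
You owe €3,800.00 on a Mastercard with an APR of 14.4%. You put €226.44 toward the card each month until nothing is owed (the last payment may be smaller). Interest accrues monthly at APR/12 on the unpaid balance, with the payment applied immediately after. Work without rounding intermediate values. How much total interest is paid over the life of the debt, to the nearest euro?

Monthly rate r = 14.4%/12 = 1.2% = 0.012.
Payoff takes n = ⌈−ln(1 − rB₀/P)/ln(1+r)⌉ = ⌈18.851⌉ = 19 payments; the last is €192.91.
Total paid = 18·€226.44 + €192.91 = €4,268.83.
Total interest = total paid − principal = €4,268.83 − €3,800.00 = €468.83.

€469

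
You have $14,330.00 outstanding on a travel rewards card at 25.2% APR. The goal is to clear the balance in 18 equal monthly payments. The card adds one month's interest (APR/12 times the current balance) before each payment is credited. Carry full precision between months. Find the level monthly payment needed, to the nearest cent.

Monthly rate r = 25.2%/12 = 2.1% = 0.021.
Level-payment amortization: P = B₀·r / (1 − (1+r)^(−n)) = 14330.00·0.021 / (1 − 1.021^(−18)).
Denominator 1 − (1+r)^(−18) = 0.312082049.
P = 300.93 / 0.312082049 ≈ 964.27.

$964.27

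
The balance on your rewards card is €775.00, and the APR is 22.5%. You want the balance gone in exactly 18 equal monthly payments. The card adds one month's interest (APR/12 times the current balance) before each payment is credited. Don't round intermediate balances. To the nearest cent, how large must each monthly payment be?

Monthly rate r = 22.5%/12 = 1.875% = 0.01875.
Level-payment amortization: P = B₀·r / (1 − (1+r)^(−n)) = 775.00·0.01875 / (1 − 1.01875^(−18)).
Denominator 1 − (1+r)^(−18) = 0.284214645.
P = 14.5312 / 0.284214645 ≈ 51.13.

€51.13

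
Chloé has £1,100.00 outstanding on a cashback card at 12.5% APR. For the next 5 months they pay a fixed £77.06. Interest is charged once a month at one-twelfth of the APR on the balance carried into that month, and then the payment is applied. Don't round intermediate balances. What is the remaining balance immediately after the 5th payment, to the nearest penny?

£765.09

Monthly rate r = 12.5%/12 = 1.04167% = 0.0104167.
Each month: B ← B·(1+r) − £77.06.
Month 1: interest £11.46; balance after payment £1,034.40.
Month 2: interest £10.77; balance after payment £968.11.
Month 3: interest £10.08; balance after payment £901.14.
Month 4: interest £9.39; balance after payment £833.46.
Month 5: interest £8.68; balance after payment £765.09.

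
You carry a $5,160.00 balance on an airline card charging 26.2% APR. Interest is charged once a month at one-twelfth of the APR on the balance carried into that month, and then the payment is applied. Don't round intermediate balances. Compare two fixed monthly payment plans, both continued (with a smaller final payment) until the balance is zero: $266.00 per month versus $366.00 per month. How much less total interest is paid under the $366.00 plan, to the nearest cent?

Monthly rate r = 26.2%/12 = 2.18333% = 0.0218333.
At $266.00/mo: n = ⌈−ln(1 − rB₀/P)/ln(1+r)⌉ = 26 payments (last $134.70); total interest = total paid − $5,160.00 = $1,624.70.
At $366.00/mo: 18 payments (last $12.47); total interest $1,074.47.
Interest saved = $1,624.70 − $1,074.47 = $550.23.

$550.23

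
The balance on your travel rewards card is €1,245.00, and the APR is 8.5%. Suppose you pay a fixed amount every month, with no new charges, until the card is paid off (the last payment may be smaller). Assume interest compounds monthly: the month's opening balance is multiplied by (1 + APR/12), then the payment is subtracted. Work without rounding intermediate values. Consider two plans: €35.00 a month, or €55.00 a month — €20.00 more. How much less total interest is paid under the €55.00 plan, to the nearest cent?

€77.74

Monthly rate r = 8.5%/12 = 0.708333% = 0.00708333.
At €35.00/mo: n = ⌈−ln(1 − rB₀/P)/ln(1+r)⌉ = 42 payments (last €4.53); total interest = total paid − €1,245.00 = €194.53.
At €55.00/mo: 25 payments (last €41.79); total interest €116.79.
Interest saved = €194.53 − €116.79 = €77.74.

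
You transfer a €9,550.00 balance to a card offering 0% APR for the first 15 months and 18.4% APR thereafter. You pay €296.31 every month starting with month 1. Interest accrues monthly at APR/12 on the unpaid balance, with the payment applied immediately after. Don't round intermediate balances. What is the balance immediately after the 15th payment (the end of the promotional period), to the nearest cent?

€5,105.35

Promo months 1–15 at r₀ = 0%/12 = 0; months 16+ at r₁ = 18.4%/12 = 0.0153333.
After month 15 (no interest yet): B = €9,550.00 − 15·€296.31 = €5,105.35.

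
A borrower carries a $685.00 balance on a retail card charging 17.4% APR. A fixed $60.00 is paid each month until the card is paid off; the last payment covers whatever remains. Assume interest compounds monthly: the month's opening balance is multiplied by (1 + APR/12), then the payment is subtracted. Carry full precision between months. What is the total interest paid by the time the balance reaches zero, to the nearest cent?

$69.37

Monthly rate r = 17.4%/12 = 1.45% = 0.0145.
Payoff takes n = ⌈−ln(1 − rB₀/P)/ln(1+r)⌉ = ⌈12.571⌉ = 13 payments; the last is $34.37.
Total paid = 12·$60.00 + $34.37 = $754.37.
Total interest = total paid − principal = $754.37 − $685.00 = $69.37.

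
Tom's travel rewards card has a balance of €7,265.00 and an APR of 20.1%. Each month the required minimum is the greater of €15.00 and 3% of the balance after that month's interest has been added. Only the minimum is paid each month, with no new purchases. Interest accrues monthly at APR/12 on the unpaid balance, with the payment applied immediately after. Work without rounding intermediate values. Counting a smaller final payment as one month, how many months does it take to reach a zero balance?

Monthly rate r = 20.1%/12 = 1.675% = 0.01675.
While 3% of the post-interest balance exceeds €15.00, each month B ← (B·(1+r))·(1 − 0.03), i.e. B shrinks by the factor (1+r)·0.97 = 0.98625.
This holds for months 1–195. Entering month 196 the balance is €488.08; 3% of the post-interest balance is now below €15.00, so the flat €15.00 minimum applies from here.
From month 196 a fixed €15.00 at rate r clears €488.08 in 48 more payments. Total: 195 + 48 = 243 months.

243 months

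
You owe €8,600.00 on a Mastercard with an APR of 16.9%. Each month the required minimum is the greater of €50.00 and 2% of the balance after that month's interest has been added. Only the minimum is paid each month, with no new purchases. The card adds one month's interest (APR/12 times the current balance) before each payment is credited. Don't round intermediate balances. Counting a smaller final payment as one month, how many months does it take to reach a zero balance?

Monthly rate r = 16.9%/12 = 1.40833% = 0.0140833.
While 2% of the post-interest balance exceeds €50.00, each month B ← (B·(1+r))·(1 − 0.02), i.e. B shrinks by the factor (1+r)·0.98 = 0.9938.
This holds for months 1–201. Entering month 202 the balance is €2,464.58; 2% of the post-interest balance is now below €50.00, so the flat €50.00 minimum applies from here.
From month 202 a fixed €50.00 at rate r clears €2,464.58 in 85 more payments. Total: 201 + 85 = 286 months.

286 months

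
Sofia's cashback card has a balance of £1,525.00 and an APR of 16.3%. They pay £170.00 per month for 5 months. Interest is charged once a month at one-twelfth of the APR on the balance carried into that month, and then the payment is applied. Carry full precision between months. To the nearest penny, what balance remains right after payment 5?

Monthly rate r = 16.3%/12 = 1.35833% = 0.0135833.
Each month: B ← B·(1+r) − £170.00.
Month 1: interest £20.71; balance after payment £1,375.71.
Month 2: interest £18.69; balance after payment £1,224.40.
Month 3: interest £16.63; balance after payment £1,071.03.
Month 4: interest £14.55; balance after payment £915.58.
Month 5: interest £12.44; balance after payment £758.02.

£758.02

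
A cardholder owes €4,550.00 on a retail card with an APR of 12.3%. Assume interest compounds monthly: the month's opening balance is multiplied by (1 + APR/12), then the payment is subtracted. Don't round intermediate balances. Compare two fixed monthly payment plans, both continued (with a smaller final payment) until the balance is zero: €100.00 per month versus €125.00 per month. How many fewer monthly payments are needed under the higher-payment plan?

Monthly rate r = 12.3%/12 = 1.025% = 0.01025.
At €100.00/mo: n = ⌈−ln(1 − rB₀/P)/ln(1+r)⌉ = 62 payments (last €58.91); total interest = total paid − €4,550.00 = €1,608.91.
At €125.00/mo: 46 payments (last €98.98); total interest €1,173.98.
Payments saved = 62 − 46 = 16.

16 fewer payments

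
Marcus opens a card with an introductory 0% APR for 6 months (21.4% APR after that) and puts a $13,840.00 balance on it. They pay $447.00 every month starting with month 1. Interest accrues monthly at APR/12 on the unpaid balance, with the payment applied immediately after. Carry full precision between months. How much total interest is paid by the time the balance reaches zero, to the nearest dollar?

Promo months 1–6 at r₀ = 0%/12 = 0; months 7+ at r₁ = 21.4%/12 = 0.0178333.
After month 6 (no interest yet): B = $13,840.00 − 6·$447.00 = $11,158.00.
Then at r₁ with $447.00/mo: n₂ = −ln(1 − r₁·B/P)/ln(1+r₁) ≈ 33.33 → 34 more payments.
Total paid = 39·$447.00 + $146.34 = $17,579.34; interest = $17,579.34 − $13,840.00 = $3,739.34.

$3,739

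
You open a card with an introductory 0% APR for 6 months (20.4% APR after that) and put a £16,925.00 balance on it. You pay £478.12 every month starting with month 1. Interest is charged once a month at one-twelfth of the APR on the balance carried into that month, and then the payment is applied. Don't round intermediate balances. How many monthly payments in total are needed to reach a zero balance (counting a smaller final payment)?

Promo months 1–6 at r₀ = 0%/12 = 0; months 7+ at r₁ = 20.4%/12 = 0.017.
After month 6 (no interest yet): B = £16,925.00 − 6·£478.12 = £14,056.28.
Then at r₁ with £478.12/mo: n₂ = −ln(1 − r₁·B/P)/ln(1+r₁) ≈ 41.09 → 42 more payments.

48 months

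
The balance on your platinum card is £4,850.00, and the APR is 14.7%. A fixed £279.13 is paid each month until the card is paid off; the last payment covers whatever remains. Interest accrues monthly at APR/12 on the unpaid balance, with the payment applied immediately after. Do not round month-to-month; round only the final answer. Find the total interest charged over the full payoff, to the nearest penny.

Monthly rate r = 14.7%/12 = 1.225% = 0.01225.
Payoff takes n = ⌈−ln(1 − rB₀/P)/ln(1+r)⌉ = ⌈19.657⌉ = 20 payments; the last is £183.76.
Total paid = 19·£279.13 + £183.76 = £5,487.23.
Total interest = total paid − principal = £5,487.23 − £4,850.00 = £637.23.

£637.23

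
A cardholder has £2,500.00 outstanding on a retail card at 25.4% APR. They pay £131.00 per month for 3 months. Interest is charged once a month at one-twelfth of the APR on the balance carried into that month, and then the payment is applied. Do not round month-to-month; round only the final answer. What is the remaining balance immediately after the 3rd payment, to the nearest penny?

£2,260.76

Monthly rate r = 25.4%/12 = 2.11667% = 0.0211667.
Each month: B ← B·(1+r) − £131.00.
Month 1: interest £52.92; balance after payment £2,421.92.
Month 2: interest £51.26; balance after payment £2,342.18.
Month 3: interest £49.58; balance after payment £2,260.76.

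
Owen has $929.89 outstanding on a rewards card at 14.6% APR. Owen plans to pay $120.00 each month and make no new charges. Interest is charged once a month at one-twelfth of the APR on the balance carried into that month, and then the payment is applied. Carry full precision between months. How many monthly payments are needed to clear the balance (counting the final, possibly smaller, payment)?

Monthly rate r = 14.6%/12 = 1.21667% = 0.0121667.
Recurrence: B ← B·(1+r) − $120.00.
Month 1: interest $11.31; balance after payment $821.20.
Month 2: interest $9.99; balance after payment $711.19.
Closed form: n = −ln(1 − rB₀/P)/ln(1+r) = −ln(0.90572)/ln(1.01217) ≈ 8.189, so the balance reaches zero during payment 9.

9 months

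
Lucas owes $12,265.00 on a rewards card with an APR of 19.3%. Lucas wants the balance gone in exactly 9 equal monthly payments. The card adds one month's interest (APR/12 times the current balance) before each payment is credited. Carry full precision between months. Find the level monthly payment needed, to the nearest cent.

Monthly rate r = 19.3%/12 = 1.60833% = 0.0160833.
Level-payment amortization: P = B₀·r / (1 − (1+r)^(−n)) = 12265.00·0.0160833 / (1 − 1.01608^(−9)).
Denominator 1 − (1+r)^(−9) = 0.133764356.
P = 197.262 / 0.133764356 ≈ 1474.70.

$1,474.70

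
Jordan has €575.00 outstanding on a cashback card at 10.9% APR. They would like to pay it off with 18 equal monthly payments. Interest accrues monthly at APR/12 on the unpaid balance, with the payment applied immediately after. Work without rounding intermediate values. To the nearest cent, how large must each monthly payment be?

Monthly rate r = 10.9%/12 = 0.908333% = 0.00908333.
Level-payment amortization: P = B₀·r / (1 − (1+r)^(−n)) = 575.00·0.00908333 / (1 − 1.00908^(−18)).
Denominator 1 − (1+r)^(−18) = 0.150206503.
P = 5.22292 / 0.150206503 ≈ 34.77.

€34.77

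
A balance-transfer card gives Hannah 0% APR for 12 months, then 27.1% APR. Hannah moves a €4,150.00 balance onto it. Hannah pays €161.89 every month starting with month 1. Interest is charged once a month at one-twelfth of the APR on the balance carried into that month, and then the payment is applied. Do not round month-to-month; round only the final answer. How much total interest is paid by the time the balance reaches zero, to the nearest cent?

Promo months 1–12 at r₀ = 0%/12 = 0; months 13+ at r₁ = 27.1%/12 = 0.0225833.
After month 12 (no interest yet): B = €4,150.00 − 12·€161.89 = €2,207.32.
Then at r₁ with €161.89/mo: n₂ = −ln(1 − r₁·B/P)/ln(1+r₁) ≈ 16.48 → 17 more payments.
Total paid = 28·€161.89 + €78.27 = €4,611.19; interest = €4,611.19 − €4,150.00 = €461.19.

€461.19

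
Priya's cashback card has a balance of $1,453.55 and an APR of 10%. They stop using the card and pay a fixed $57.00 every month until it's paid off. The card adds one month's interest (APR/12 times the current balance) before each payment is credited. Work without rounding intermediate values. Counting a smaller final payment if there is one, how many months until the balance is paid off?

Monthly rate r = 10%/12 = 0.833333% = 0.00833333.
Recurrence: B ← B·(1+r) − $57.00.
Month 1: interest $12.11; balance after payment $1,408.66.
Month 2: interest $11.74; balance after payment $1,363.40.
Closed form: n = −ln(1 − rB₀/P)/ln(1+r) = −ln(0.78749)/ln(1.00833) ≈ 28.787, so the balance reaches zero during payment 29.

29 payments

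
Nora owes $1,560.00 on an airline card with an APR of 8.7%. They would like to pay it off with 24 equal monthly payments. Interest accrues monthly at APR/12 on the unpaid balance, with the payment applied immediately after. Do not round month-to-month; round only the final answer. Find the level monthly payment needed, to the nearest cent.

Monthly rate r = 8.7%/12 = 0.725% = 0.00725.
Level-payment amortization: P = B₀·r / (1 − (1+r)^(−n)) = 1560.00·0.00725 / (1 − 1.00725^(−24)).
Denominator 1 − (1+r)^(−24) = 0.159175467.
P = 11.31 / 0.159175467 ≈ 71.05.

$71.05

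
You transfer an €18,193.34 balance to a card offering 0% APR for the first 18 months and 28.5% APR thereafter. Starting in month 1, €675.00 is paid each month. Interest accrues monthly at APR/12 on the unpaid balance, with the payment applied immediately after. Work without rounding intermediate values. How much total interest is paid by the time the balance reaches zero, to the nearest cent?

Promo months 1–18 at r₀ = 0%/12 = 0; months 19+ at r₁ = 28.5%/12 = 0.02375.
After month 18 (no interest yet): B = €18,193.34 − 18·€675.00 = €6,043.34.
Then at r₁ with €675.00/mo: n₂ = −ln(1 − r₁·B/P)/ln(1+r₁) ≈ 10.18 → 11 more payments.
Total paid = 28·€675.00 + €126.04 = €19,026.04; interest = €19,026.04 − €18,193.34 = €832.70.

€832.70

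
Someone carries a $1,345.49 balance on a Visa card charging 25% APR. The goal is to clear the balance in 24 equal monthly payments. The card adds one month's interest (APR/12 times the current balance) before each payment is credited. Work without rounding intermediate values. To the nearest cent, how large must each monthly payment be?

$71.81

Monthly rate r = 25%/12 = 2.08333% = 0.0208333.
Level-payment amortization: P = B₀·r / (1 − (1+r)^(−n)) = 1345.49·0.0208333 / (1 − 1.02083^(−24)).
Denominator 1 − (1+r)^(−24) = 0.39034551.
P = 28.031 / 0.39034551 ≈ 71.81.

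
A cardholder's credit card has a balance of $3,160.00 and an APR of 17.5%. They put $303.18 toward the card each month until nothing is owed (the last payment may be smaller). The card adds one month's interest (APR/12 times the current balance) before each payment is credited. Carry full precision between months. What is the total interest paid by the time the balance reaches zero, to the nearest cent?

Monthly rate r = 17.5%/12 = 1.45833% = 0.0145833.
Payoff takes n = ⌈−ln(1 − rB₀/P)/ln(1+r)⌉ = ⌈11.388⌉ = 12 payments; the last is $118.13.
Total paid = 11·$303.18 + $118.13 = $3,453.11.
Total interest = total paid − principal = $3,453.11 − $3,160.00 = $293.11.

$293.11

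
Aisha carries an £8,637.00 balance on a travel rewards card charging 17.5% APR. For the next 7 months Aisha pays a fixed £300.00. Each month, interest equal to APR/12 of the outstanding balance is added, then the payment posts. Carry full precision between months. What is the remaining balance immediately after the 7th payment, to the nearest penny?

Monthly rate r = 17.5%/12 = 1.45833% = 0.0145833.
Each month: B ← B·(1+r) − £300.00.
Month 1: interest £125.96; balance after payment £8,462.96.
Month 2: interest £123.42; balance after payment £8,286.37.
Month 3: interest £120.84; balance after payment £8,107.22.
Month 4: interest £118.23; balance after payment £7,925.45.
Month 5: interest £115.58; balance after payment £7,741.03.
Month 6: interest £112.89; balance after payment £7,553.92.
Month 7: interest £110.16; balance after payment £7,364.08.

£7,364.08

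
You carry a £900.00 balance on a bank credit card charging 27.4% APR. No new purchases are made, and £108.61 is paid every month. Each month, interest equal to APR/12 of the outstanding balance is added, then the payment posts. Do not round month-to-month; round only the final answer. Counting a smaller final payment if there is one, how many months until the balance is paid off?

10 months

Monthly rate r = 27.4%/12 = 2.28333% = 0.0228333.
Recurrence: B ← B·(1+r) − £108.61.
Month 1: interest £20.55; balance after payment £811.94.
Month 2: interest £18.54; balance after payment £721.87.
Closed form: n = −ln(1 − rB₀/P)/ln(1+r) = −ln(0.81079)/ln(1.02283) ≈ 9.290, so the balance reaches zero during payment 10.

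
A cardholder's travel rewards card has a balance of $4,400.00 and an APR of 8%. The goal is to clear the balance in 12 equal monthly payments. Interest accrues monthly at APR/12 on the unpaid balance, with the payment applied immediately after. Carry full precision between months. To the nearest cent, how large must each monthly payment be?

Monthly rate r = 8%/12 = 0.666667% = 0.00666667.
Level-payment amortization: P = B₀·r / (1 − (1+r)^(−n)) = 4400.00·0.00666667 / (1 − 1.00667^(−12)).
Denominator 1 − (1+r)^(−12) = 0.0766385453.
P = 29.3333 / 0.0766385453 ≈ 382.75.

$382.75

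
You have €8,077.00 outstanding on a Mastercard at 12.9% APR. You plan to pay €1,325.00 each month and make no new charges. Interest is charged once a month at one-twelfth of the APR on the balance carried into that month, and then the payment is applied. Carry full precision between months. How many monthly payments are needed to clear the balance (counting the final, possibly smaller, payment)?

Monthly rate r = 12.9%/12 = 1.075% = 0.01075.
Recurrence: B ← B·(1+r) − €1,325.00.
Month 1: interest €86.83; balance after payment €6,838.83.
Month 2: interest €73.52; balance after payment €5,587.35.
Closed form: n = −ln(1 − rB₀/P)/ln(1+r) = −ln(0.93447)/ln(1.01075) ≈ 6.339, so the balance reaches zero during payment 7.

7 months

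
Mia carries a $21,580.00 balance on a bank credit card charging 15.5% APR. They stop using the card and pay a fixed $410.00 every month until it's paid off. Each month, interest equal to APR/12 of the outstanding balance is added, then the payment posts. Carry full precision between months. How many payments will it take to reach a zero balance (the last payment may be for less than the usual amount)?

89 months

Monthly rate r = 15.5%/12 = 1.29167% = 0.0129167.
Recurrence: B ← B·(1+r) − $410.00.
Month 1: interest $278.74; balance after payment $21,448.74.
Month 2: interest $277.05; balance after payment $21,315.79.
Closed form: n = −ln(1 − rB₀/P)/ln(1+r) = −ln(0.32014)/ln(1.01292) ≈ 88.748, so the balance reaches zero during payment 89.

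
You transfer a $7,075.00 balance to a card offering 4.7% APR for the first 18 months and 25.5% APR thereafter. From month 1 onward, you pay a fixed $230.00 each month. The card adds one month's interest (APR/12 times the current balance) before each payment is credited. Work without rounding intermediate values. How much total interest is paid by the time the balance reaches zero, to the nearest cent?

$1,058.15

Promo months 1–18 at r₀ = 4.7%/12 = 0.00391667; months 19+ at r₁ = 25.5%/12 = 0.02125.
After month 18: iterate B ← B·(1+r₀) − $230.00 for 18 months → $3,310.00.
Then at r₁ with $230.00/mo: n₂ = −ln(1 − r₁·B/P)/ln(1+r₁) ≈ 17.36 → 18 more payments.
Total paid = 35·$230.00 + $83.15 = $8,133.15; interest = $8,133.15 − $7,075.00 = $1,058.15.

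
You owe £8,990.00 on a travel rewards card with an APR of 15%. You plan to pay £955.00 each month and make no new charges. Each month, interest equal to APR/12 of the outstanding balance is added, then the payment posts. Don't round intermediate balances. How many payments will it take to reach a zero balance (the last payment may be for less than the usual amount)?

Monthly rate r = 15%/12 = 1.25% = 0.0125.
Recurrence: B ← B·(1+r) − £955.00.
Month 1: interest £112.38; balance after payment £8,147.38.
Month 2: interest £101.84; balance after payment £7,294.22.
Closed form: n = −ln(1 − rB₀/P)/ln(1+r) = −ln(0.88233)/ln(1.0125) ≈ 10.078, so the balance reaches zero during payment 11.

11 payments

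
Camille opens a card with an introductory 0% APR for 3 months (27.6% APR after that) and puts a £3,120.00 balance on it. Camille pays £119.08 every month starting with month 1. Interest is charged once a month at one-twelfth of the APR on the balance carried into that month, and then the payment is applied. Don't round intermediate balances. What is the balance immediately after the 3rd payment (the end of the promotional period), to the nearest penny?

£2,762.76

Promo months 1–3 at r₀ = 0%/12 = 0; months 4+ at r₁ = 27.6%/12 = 0.023.
After month 3 (no interest yet): B = £3,120.00 − 3·£119.08 = £2,762.76.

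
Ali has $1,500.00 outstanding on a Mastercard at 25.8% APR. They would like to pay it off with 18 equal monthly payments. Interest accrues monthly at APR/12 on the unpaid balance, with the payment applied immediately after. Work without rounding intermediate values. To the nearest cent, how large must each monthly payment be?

Monthly rate r = 25.8%/12 = 2.15% = 0.0215.
Level-payment amortization: P = B₀·r / (1 − (1+r)^(−n)) = 1500.00·0.0215 / (1 − 1.0215^(−18)).
Denominator 1 − (1+r)^(−18) = 0.318117849.
P = 32.25 / 0.318117849 ≈ 101.38.

$101.38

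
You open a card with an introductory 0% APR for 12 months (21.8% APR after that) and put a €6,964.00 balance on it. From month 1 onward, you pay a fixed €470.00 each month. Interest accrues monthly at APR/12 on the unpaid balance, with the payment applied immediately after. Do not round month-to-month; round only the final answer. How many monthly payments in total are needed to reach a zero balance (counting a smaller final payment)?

Promo months 1–12 at r₀ = 0%/12 = 0; months 13+ at r₁ = 21.8%/12 = 0.0181667.
After month 12 (no interest yet): B = €6,964.00 − 12·€470.00 = €1,324.00.
Then at r₁ with €470.00/mo: n₂ = −ln(1 − r₁·B/P)/ln(1+r₁) ≈ 2.92 → 3 more payments.

15 payments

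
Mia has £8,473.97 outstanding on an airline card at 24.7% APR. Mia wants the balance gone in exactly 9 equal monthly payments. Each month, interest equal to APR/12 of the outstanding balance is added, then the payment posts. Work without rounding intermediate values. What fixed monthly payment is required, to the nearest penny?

£1,041.08

Monthly rate r = 24.7%/12 = 2.05833% = 0.0205833.
Level-payment amortization: P = B₀·r / (1 − (1+r)^(−n)) = 8473.97·0.0205833 / (1 − 1.02058^(−9)).
Denominator 1 − (1+r)^(−9) = 0.167539273.
P = 174.423 / 0.167539273 ≈ 1041.08.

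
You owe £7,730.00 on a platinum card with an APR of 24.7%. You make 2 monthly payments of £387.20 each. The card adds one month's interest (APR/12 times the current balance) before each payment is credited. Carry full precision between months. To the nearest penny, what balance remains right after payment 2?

Monthly rate r = 24.7%/12 = 2.05833% = 0.0205833.
Each month: B ← B·(1+r) − £387.20.
Month 1: interest £159.11; balance after payment £7,501.91.
Month 2: interest £154.41; balance after payment £7,269.12.

£7,269.12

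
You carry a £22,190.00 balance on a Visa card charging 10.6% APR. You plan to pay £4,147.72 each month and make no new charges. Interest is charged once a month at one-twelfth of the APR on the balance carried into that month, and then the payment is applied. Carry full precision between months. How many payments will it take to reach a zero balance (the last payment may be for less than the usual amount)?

Monthly rate r = 10.6%/12 = 0.883333% = 0.00883333.
Recurrence: B ← B·(1+r) − £4,147.72.
Month 1: interest £196.01; balance after payment £18,238.29.
Month 2: interest £161.10; balance after payment £14,251.68.
Month 3: interest £125.89; balance after payment £10,229.85.
Month 4: interest £90.36; balance after payment £6,172.49.
Month 5: interest £54.52; balance after payment £2,079.29.
Month 6: interest £18.37; balance after payment £0.00.

6 payments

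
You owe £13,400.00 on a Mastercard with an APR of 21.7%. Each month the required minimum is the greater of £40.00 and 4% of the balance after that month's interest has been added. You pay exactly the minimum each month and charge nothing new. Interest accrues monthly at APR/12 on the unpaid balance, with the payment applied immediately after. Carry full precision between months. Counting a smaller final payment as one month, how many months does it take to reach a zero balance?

Monthly rate r = 21.7%/12 = 1.80833% = 0.0180833.
While 4% of the post-interest balance exceeds £40.00, each month B ← (B·(1+r))·(1 − 0.04), i.e. B shrinks by the factor (1+r)·0.96 = 0.97736.
This holds for months 1–115. Entering month 116 the balance is £962.45; 4% of the post-interest balance is now below £40.00, so the flat £40.00 minimum applies from here.
From month 116 a fixed £40.00 at rate r clears £962.45 in 32 more payments. Total: 115 + 32 = 147 months.

147 months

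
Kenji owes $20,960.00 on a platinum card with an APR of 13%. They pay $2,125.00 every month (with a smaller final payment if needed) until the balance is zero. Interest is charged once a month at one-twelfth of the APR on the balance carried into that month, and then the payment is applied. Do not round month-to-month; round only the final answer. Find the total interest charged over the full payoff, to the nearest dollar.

$1,329

Monthly rate r = 13%/12 = 1.08333% = 0.0108333.
Payoff takes n = ⌈−ln(1 − rB₀/P)/ln(1+r)⌉ = ⌈10.488⌉ = 11 payments; the last is $1,039.32.
Total paid = 10·$2,125.00 + $1,039.32 = $22,289.32.
Total interest = total paid − principal = $22,289.32 − $20,960.00 = $1,329.32.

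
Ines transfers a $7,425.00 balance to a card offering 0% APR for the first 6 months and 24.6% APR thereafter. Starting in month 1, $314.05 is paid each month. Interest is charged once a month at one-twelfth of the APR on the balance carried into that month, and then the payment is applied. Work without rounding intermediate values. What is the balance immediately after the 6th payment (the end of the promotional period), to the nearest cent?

$5,540.70

Promo months 1–6 at r₀ = 0%/12 = 0; months 7+ at r₁ = 24.6%/12 = 0.0205.
After month 6 (no interest yet): B = $7,425.00 − 6·$314.05 = $5,540.70.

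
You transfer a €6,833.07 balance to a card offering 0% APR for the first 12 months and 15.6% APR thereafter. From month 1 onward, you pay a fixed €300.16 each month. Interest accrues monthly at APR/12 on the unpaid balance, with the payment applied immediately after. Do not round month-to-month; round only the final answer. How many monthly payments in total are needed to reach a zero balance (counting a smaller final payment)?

Promo months 1–12 at r₀ = 0%/12 = 0; months 13+ at r₁ = 15.6%/12 = 0.013.
After month 12 (no interest yet): B = €6,833.07 − 12·€300.16 = €3,231.15.
Then at r₁ with €300.16/mo: n₂ = −ln(1 − r₁·B/P)/ln(1+r₁) ≈ 11.67 → 12 more payments.

24 payments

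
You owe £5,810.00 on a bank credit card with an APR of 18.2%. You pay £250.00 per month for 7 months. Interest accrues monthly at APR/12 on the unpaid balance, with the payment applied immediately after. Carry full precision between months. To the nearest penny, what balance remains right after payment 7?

£4,623.95

Monthly rate r = 18.2%/12 = 1.51667% = 0.0151667.
Each month: B ← B·(1+r) − £250.00.
Month 1: interest £88.12; balance after payment £5,648.12.
Month 2: interest £85.66; balance after payment £5,483.78.
Month 3: interest £83.17; balance after payment £5,316.95.
Month 4: interest £80.64; balance after payment £5,147.59.
Month 5: interest £78.07; balance after payment £4,975.66.
Month 6: interest £75.46; balance after payment £4,801.13.
Month 7: interest £72.82; balance after payment £4,623.95.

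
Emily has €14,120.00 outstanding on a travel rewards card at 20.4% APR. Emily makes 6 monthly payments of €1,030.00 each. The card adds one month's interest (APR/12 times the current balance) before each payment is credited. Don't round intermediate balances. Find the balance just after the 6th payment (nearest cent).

€9,174.18

Monthly rate r = 20.4%/12 = 1.7% = 0.017.
Each month: B ← B·(1+r) − €1,030.00.
Month 1: interest €240.04; balance after payment €13,330.04.
Month 2: interest €226.61; balance after payment €12,526.65.
Month 3: interest €212.95; balance after payment €11,709.60.
Month 4: interest €199.06; balance after payment €10,878.67.
Month 5: interest €184.94; balance after payment €10,033.60.
Month 6: interest €170.57; balance after payment €9,174.18.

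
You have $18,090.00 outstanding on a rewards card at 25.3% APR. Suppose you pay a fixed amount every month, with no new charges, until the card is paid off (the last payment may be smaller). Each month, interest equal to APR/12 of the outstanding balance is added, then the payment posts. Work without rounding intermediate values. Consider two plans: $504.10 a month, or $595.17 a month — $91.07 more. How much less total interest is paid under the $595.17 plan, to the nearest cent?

Monthly rate r = 25.3%/12 = 2.10833% = 0.0210833.
At $504.10/mo: n = ⌈−ln(1 − rB₀/P)/ln(1+r)⌉ = 68 payments (last $366.21); total interest = total paid − $18,090.00 = $16,050.91.
At $595.17/mo: 50 payments (last $45.83); total interest $11,119.16.
Interest saved = $16,050.91 − $11,119.16 = $4,931.75.

$4,931.75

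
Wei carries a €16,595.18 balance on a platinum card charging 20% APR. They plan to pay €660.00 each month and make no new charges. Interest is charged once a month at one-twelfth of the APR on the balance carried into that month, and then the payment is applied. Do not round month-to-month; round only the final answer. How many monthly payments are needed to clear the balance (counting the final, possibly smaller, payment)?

33 payments

Monthly rate r = 20%/12 = 1.66667% = 0.0166667.
Recurrence: B ← B·(1+r) − €660.00.
Month 1: interest €276.59; balance after payment €16,211.77.
Month 2: interest €270.20; balance after payment €15,821.96.
Closed form: n = −ln(1 − rB₀/P)/ln(1+r) = −ln(0.58093)/ln(1.01667) ≈ 32.858, so the balance reaches zero during payment 33.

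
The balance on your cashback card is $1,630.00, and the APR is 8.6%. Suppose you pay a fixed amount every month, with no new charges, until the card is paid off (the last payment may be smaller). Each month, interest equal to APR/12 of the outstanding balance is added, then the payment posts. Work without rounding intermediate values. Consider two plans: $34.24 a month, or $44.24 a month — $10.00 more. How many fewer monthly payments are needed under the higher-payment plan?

16 fewer payments

Monthly rate r = 8.6%/12 = 0.716667% = 0.00716667.
At $34.24/mo: n = ⌈−ln(1 − rB₀/P)/ln(1+r)⌉ = 59 payments (last $14.92); total interest = total paid − $1,630.00 = $370.84.
At $44.24/mo: 43 payments (last $41.33); total interest $269.41.
Payments saved = 59 − 43 = 16.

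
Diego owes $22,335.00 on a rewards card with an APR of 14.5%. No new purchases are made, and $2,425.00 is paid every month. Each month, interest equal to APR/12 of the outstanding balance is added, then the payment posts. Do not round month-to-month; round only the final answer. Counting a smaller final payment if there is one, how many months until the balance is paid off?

10 payments

Monthly rate r = 14.5%/12 = 1.20833% = 0.0120833.
Recurrence: B ← B·(1+r) − $2,425.00.
Month 1: interest $269.88; balance after payment $20,179.88.
Month 2: interest $243.84; balance after payment $17,998.72.
Closed form: n = −ln(1 − rB₀/P)/ln(1+r) = −ln(0.88871)/ln(1.01208) ≈ 9.823, so the balance reaches zero during payment 10.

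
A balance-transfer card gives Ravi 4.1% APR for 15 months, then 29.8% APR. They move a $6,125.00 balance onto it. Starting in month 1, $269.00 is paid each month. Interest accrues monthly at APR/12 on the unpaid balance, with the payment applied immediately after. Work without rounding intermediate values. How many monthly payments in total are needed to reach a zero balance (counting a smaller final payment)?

Promo months 1–15 at r₀ = 4.1%/12 = 0.00341667; months 16+ at r₁ = 29.8%/12 = 0.0248333.
After month 15: iterate B ← B·(1+r₀) − $269.00 for 15 months → $2,313.58.
Then at r₁ with $269.00/mo: n₂ = −ln(1 − r₁·B/P)/ln(1+r₁) ≈ 9.79 → 10 more payments.

25 months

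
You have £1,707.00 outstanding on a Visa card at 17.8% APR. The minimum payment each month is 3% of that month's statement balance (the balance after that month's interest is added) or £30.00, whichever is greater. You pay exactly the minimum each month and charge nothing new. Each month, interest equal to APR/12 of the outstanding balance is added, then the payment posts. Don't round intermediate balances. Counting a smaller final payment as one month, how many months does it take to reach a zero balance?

81 months

Monthly rate r = 17.8%/12 = 1.48333% = 0.0148333.
While 3% of the post-interest balance exceeds £30.00, each month B ← (B·(1+r))·(1 − 0.03), i.e. B shrinks by the factor (1+r)·0.97 = 0.98439.
This holds for months 1–35. Entering month 36 the balance is £984.15; 3% of the post-interest balance is now below £30.00, so the flat £30.00 minimum applies from here.
From month 36 a fixed £30.00 at rate r clears £984.15 in 46 more payments. Total: 35 + 46 = 81 months.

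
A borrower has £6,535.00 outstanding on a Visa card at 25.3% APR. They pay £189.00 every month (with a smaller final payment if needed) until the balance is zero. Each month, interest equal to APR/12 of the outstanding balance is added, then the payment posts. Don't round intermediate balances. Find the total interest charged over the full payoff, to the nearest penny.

Monthly rate r = 25.3%/12 = 2.10833% = 0.0210833.
Payoff takes n = ⌈−ln(1 − rB₀/P)/ln(1+r)⌉ = ⌈62.577⌉ = 63 payments; the last is £109.47.
Total paid = 62·£189.00 + £109.47 = £11,827.47.
Total interest = total paid − principal = £11,827.47 − £6,535.00 = £5,292.47.

£5,292.47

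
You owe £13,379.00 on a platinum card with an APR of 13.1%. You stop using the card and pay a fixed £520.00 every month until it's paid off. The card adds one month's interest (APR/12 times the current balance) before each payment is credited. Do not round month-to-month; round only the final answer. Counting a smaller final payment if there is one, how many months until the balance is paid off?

31 months

Monthly rate r = 13.1%/12 = 1.09167% = 0.0109167.
Recurrence: B ← B·(1+r) − £520.00.
Month 1: interest £146.05; balance after payment £13,005.05.
Month 2: interest £141.97; balance after payment £12,627.03.
Closed form: n = −ln(1 − rB₀/P)/ln(1+r) = −ln(0.71913)/ln(1.01092) ≈ 30.368, so the balance reaches zero during payment 31.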